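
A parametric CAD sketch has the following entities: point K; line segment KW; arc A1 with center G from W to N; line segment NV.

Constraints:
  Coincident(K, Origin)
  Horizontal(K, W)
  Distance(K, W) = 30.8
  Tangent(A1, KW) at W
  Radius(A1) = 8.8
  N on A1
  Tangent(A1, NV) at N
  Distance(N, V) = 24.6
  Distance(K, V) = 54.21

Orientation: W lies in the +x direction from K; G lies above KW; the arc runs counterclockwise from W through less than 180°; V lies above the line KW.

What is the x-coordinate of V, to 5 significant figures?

44.393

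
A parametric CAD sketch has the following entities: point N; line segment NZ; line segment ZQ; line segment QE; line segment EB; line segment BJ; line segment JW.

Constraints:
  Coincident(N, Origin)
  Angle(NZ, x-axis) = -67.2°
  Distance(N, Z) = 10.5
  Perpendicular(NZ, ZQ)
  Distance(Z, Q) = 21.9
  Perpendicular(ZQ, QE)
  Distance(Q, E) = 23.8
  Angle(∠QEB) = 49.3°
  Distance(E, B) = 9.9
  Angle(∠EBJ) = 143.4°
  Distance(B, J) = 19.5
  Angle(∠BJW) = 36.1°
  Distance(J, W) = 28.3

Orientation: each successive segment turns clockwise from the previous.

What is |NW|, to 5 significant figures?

32.059

N is at the origin; NZ runs at -67.2° with length 10.5, so Z = (4.0689, -9.6796). NZ ⟂ ZQ, so ZQ runs at -157.20°; with |ZQ| = 21.9, Q = (-16.120, -18.166). ZQ is perpendicular to QE, so QE runs at 112.80°; with |QE| = 23.8, E = (-25.343, 3.7742). ∠QEB = 49.3° gives EB at -17.900° from the x-axis; with |EB| = 9.9, B = (-15.922, 0.73136). ∠EBJ = 143.4° gives BJ at -54.500° from the x-axis; with |BJ| = 19.5, J = (-4.5983, -15.144). ∠BJW = 36.1° gives JW at 161.60° from the x-axis; with |JW| = 28.3, W = (-31.451, -6.2110). Then |NW| = |W − N| = 32.059.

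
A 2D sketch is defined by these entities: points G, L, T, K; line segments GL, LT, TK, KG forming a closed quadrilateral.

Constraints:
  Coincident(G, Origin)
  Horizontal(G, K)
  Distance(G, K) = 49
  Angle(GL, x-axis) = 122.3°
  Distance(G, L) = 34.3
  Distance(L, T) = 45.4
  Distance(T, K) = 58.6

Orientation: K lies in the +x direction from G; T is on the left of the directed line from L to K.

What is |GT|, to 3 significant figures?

55.7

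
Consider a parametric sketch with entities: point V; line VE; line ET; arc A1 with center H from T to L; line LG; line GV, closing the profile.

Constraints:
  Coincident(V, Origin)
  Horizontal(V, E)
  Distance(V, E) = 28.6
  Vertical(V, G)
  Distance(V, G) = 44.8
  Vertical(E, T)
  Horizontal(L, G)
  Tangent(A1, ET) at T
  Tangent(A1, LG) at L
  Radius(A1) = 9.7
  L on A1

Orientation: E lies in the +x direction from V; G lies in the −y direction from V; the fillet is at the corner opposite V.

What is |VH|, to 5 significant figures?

39.865

V is at the origin; VE is horizontal with |VE| = 28.6 and E on the +x side, so E = (28.600, 0.0000). VG is vertical with |VG| = 44.8 and G on the −y side, so G = (0.0000, -44.800). The virtual corner opposite V is at (28.600, -44.800). A1 meets ET tangentially, so HT is at right angles to ET and the tangent condition forces HL to be normal to LG, with radius 9.7, so the center H sits 9.7 in from both sides at H = (18.900, -35.100). Then |VH| = |H − V| = 39.865.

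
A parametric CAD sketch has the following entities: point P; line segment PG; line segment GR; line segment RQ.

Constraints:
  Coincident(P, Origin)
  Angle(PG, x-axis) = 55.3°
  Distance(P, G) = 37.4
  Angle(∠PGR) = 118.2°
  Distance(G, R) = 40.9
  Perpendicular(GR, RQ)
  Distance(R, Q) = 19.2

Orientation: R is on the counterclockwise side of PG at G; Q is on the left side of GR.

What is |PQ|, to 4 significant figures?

60.17

P is at the origin; PG runs at 55.3° with length 37.4, so G = 37.4·(cos 55.3°, sin 55.3°) = (21.29, 30.75). ∠PGR = 118.2°, so GR runs at 55.3° + (180° − 118.2°) = 117.1° from the x-axis; with |GR| = 40.9, R = G + 40.9·(cos 117.1°, sin 117.1°) = (2.659, 67.16). The perpendicularity gives RQ at right angles to GR; with |RQ| = 19.2 on the left of GR, Q = R + 19.2·(-0.8902, -0.4555) = (-14.43, 58.41). Then |PQ| = |Q − P| = 60.17.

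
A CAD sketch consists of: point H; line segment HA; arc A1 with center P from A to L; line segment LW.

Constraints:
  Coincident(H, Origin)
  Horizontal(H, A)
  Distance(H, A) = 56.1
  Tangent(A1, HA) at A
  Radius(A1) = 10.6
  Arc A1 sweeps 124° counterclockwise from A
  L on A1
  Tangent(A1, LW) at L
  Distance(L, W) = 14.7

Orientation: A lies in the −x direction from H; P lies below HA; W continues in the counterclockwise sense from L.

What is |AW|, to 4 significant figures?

28.72

H is at the origin; HA is horizontal with |HA| = 56.1 and A on the −x side, so A = (-56.10, 0.000). Tangency of A1 to HA means the radius PA is perpendicular to HA, so P = A + (0, -10.6) = (-56.10, -10.60). On A1, A sits at bearing 90° from P; a 124° counterclockwise sweep puts L at bearing 214°, so L = P + 10.6·(cos 214°, sin 214°) = (-64.89, -16.53). Since A1 is tangent to LW there, PL ⟂ LW, so LW runs along (−sin 214°, cos 214°); with |LW| = 14.7, W = (-56.67, -28.71). Then |AW| = |W − A| = 28.72.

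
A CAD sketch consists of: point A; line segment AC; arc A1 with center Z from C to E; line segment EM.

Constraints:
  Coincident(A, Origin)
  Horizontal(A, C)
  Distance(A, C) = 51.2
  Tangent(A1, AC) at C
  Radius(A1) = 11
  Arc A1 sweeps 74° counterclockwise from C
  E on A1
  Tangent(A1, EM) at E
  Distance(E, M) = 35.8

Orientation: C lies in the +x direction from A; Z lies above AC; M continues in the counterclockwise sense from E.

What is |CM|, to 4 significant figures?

47.05

A is at the origin; AC is horizontal with |AC| = 51.2 and C on the +x side, so C = (51.20, 0.000). The tangent condition forces ZC to be normal to AC, so Z = C + (0, 11) = (51.20, 11.00). On A1, C sits at bearing -90° from Z; a 74° counterclockwise sweep puts E at bearing -16°, so E = Z + 11.0·(cos -16°, sin -16°) = (61.77, 7.968). A1 meets EM tangentially, so ZE is at right angles to EM, so EM runs along (−sin -16°, cos -16°); with |EM| = 35.8, M = (71.64, 42.38). Then |CM| = |M − C| = 47.05.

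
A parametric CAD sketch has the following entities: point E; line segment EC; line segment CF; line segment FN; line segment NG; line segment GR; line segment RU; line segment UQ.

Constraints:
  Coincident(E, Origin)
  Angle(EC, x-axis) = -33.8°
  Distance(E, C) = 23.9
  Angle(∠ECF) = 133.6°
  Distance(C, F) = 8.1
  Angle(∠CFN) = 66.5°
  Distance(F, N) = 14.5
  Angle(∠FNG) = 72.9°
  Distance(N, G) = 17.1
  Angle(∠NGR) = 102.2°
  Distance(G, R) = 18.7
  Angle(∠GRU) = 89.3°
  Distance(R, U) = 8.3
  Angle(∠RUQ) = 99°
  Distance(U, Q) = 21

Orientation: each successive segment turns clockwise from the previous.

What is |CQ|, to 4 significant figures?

9.635

E is at the origin; EC runs at -33.8° with length 23.9, so C = (19.86, -13.30). ∠ECF = 133.6° gives CF at -80.20° from the x-axis; with |CF| = 8.1, F = (21.24, -21.28). ∠CFN = 66.5° gives FN at 166.3° from the x-axis; with |FN| = 14.5, N = (7.152, -17.84). ∠FNG = 72.9° gives NG at 59.20° from the x-axis; with |NG| = 17.1, G = (15.91, -3.155). ∠NGR = 102.2° gives GR at -18.60° from the x-axis; with |GR| = 18.7, R = (33.63, -9.119). ∠GRU = 89.3° gives RU at -109.3° from the x-axis; with |RU| = 8.3, U = (30.89, -16.95). ∠RUQ = 99.0° gives UQ at 169.7° from the x-axis; with |UQ| = 21.0, Q = (10.23, -13.20). Then |CQ| = |Q − C| = 9.635.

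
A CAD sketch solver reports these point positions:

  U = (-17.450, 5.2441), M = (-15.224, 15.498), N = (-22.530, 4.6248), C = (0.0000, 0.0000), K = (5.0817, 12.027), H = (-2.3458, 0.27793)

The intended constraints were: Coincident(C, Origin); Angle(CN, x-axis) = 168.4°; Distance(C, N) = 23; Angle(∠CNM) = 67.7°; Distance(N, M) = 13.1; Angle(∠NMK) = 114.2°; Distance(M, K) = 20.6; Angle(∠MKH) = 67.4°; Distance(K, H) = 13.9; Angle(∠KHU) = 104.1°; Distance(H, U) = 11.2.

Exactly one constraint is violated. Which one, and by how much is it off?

Distance(H, U) = 11.2 — off by 4.70.

C = (0.00, 0.00) ✓; CN at 168.4° ✓; |CN| = 23.00 ✓; ∠CNM = 67.70° ✓; |NM| = 13.10 ✓; ∠NMK = 114.2° ✓; |MK| = 20.60 ✓; ∠MKH = 67.40° ✓; |KH| = 13.90 ✓; ∠KHU = 104.1° ✓; |HU| = 15.90 ✗.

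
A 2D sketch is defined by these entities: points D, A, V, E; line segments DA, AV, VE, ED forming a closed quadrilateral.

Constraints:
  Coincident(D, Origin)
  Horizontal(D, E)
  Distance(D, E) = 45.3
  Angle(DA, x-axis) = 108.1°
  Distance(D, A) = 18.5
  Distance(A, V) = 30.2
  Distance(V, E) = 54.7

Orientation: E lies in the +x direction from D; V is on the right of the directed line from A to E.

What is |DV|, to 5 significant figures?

14.841

D is at the origin; D and E share the same y with |DE| = 45.3 and E in +x, so E = (45.3, 0). DA runs at 108.1° with |DA| = 18.5, so A = (-5.7475, 17.585). V is determined by |AV| = 30.2 and |VE| = 54.7 together: it lies at the intersection of circle(A, 30.2) and circle(E, 54.7). With |AE| = 53.991, the foot of the radical line on AE is 7.7329 from A and the perpendicular offset is √(30.2² − 7.7329²) = 29.193. Taking the right-of-AE solution: V = (-7.9443, -12.535).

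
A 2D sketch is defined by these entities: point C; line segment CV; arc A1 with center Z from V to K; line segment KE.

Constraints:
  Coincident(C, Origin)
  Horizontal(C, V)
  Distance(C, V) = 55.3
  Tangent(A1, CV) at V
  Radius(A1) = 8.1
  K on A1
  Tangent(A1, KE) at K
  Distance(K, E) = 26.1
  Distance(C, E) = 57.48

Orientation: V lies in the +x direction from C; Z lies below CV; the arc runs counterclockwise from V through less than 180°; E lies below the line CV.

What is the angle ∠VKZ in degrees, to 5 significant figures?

45.890°

Checks: |ZK| = 8.100 ✓; ∠(ZK, KE) = 90.00° ✓; |KE| = 26.10 ✓; |CE| = 57.48 ✓.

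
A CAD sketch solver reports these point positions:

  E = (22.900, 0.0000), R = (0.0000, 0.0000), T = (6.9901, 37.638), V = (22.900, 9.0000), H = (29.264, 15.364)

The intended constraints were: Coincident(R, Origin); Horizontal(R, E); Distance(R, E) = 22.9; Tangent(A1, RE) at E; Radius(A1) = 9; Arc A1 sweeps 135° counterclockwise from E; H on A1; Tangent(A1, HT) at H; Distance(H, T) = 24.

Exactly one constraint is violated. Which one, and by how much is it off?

Distance(H, T) = 24 — off by 7.50.

R = (0.00, 0.00) ✓; R.y = 0.00, E.y = 0.00 ✓; |RE| = 22.90 ✓; ∠(VE, ER) = 90.00° ✓; |VE| = 9.000 ✓; bearing(V→H) − bearing(V→E) = 135.0° ✓; |VH| = 9.000 ✓; ∠(VH, HT) = 90.00° ✓; |HT| = 31.50 ✗.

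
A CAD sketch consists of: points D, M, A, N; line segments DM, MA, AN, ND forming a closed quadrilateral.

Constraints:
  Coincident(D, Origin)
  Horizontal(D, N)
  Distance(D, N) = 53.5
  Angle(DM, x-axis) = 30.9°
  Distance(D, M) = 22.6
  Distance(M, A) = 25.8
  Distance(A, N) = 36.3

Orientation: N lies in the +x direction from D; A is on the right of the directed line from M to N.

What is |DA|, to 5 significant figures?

24.590

Checks: DM at 30.90° ✓; |MA| = 25.80 ✓; |AN| = 36.30 ✓.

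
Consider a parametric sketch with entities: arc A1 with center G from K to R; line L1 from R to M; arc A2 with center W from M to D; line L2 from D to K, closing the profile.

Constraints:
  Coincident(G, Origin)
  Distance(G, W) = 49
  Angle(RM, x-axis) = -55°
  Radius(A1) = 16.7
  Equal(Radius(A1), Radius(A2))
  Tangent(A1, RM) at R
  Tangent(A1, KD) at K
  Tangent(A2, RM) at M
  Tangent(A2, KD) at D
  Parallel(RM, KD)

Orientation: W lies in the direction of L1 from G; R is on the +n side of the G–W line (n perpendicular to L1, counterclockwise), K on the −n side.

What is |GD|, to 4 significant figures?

51.77

Tangency of A1 to both parallel lines with radius 16.7 puts R and K at G ± 16.7·n: R = (13.68, 9.579), K = (-13.68, -9.579). Equal radii place M and D the same way about W: M = W + 16.7·n = (41.79, -30.56), D = W − 16.7·n = (14.43, -49.72). Then |GD| = |D − G| = 51.77.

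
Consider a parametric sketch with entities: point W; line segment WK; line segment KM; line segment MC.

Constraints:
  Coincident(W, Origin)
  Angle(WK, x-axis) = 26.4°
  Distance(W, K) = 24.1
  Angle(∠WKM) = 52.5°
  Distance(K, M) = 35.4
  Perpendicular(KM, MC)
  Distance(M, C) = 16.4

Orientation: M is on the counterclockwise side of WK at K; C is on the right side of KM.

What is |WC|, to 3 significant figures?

41.1

∠WKM = 52.5°, so KM runs at 26.4° + (180° − 52.5°) = 154° from the x-axis; with |KM| = 35.4, M = K + 35.4·(cos 154°, sin 154°) = (-10.2, 26.3). The perpendicularity gives MC at right angles to KM; with |MC| = 16.4 on the right of KM, C = M + 16.4·(0.440, 0.898) = (-2.99, 41.0). Then |WC| = |C − W| = 41.1.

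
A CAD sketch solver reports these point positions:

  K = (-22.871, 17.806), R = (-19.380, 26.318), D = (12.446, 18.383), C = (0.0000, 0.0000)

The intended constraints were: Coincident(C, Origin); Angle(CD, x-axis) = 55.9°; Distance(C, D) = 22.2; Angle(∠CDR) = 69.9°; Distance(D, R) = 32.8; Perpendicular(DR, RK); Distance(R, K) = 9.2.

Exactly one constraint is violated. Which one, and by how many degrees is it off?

Perpendicular(DR, RK) — off by 8.30°.

C = (0.00, 0.00) ✓; CD at 55.90° ✓; |CD| = 22.20 ✓; ∠CDR = 69.90° ✓; |DR| = 32.80 ✓; ∠(DR, RK) = 81.70° ✗; |RK| = 9.200 ✓.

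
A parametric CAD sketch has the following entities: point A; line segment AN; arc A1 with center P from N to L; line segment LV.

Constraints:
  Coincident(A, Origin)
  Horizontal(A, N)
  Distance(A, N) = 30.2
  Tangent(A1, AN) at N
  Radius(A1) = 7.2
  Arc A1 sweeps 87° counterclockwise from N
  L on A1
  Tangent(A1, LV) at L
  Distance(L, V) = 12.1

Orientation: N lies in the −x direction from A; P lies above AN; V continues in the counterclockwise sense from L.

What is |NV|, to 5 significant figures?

20.461

A is at the origin; A and N share the same y with |AN| = 30.2 and N on the −x side, so N = (-30.200, 0.0000). Since A1 is tangent to AN there, PN ⟂ AN, so P = N + (0, 7.2) = (-30.200, 7.2000). On A1, N sits at bearing -90° from P; an 87° counterclockwise sweep puts L at bearing -3°, so L = P + 7.2·(cos -3°, sin -3°) = (-23.010, 6.8232). Since A1 is tangent to LV there, PL ⟂ LV, so LV runs along (−sin -3°, cos -3°); with |LV| = 12.1, V = (-22.377, 18.907). Then |NV| = |V − N| = 20.461.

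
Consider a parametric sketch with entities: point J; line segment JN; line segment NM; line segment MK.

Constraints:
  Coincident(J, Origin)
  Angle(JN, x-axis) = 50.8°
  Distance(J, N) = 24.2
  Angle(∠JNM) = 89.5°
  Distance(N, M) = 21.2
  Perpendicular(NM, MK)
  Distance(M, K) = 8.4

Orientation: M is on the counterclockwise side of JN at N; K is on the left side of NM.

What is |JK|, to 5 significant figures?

26.271

J is at the origin; JN runs at 50.8° with length 24.2, so N = 24.2·(cos 50.8°, sin 50.8°) = (15.295, 18.754). ∠JNM = 89.5°, so NM runs at 50.8° + (180° − 89.5°) = 141.30° from the x-axis; with |NM| = 21.2, M = N + 21.2·(cos 141.30°, sin 141.30°) = (-1.2500, 32.009). NM is perpendicular to MK; with |MK| = 8.4 on the left of NM, K = M + 8.4·(-0.62524, -0.78043) = (-6.5021, 25.453). Then |JK| = |K − J| = 26.271.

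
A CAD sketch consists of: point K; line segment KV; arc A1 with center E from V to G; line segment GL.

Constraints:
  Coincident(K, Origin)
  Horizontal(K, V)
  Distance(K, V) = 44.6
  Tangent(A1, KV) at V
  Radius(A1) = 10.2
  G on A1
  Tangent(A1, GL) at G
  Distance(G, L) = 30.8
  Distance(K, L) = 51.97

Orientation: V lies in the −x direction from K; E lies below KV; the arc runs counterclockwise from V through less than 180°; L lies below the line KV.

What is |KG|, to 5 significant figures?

55.039

K is at the origin; KV is horizontal with |KV| = 44.6 and V on the −x side, so V = (-44.600, 0.0000). Since A1 is tangent to KV there, EV ⟂ KV, so E = V + (0, -10.2) = (-44.600, -10.200). Since EG ⟂ GL (tangency), |EL| = √(10.2² + 30.8²) = 32.445 regardless of where G sits on A1. So L lies on both circle(K, 51.97) and circle(E, 32.445); the below-KV intersection is L = (-32.707, -40.387). G is the foot of the tangent from L: G = (-52.434, -16.733).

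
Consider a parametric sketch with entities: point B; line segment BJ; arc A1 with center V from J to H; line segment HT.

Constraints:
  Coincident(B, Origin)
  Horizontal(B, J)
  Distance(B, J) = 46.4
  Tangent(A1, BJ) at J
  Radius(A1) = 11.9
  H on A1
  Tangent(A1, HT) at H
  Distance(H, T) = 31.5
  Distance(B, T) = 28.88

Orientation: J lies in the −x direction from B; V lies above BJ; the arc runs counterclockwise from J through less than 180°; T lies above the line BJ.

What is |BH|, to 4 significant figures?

38.45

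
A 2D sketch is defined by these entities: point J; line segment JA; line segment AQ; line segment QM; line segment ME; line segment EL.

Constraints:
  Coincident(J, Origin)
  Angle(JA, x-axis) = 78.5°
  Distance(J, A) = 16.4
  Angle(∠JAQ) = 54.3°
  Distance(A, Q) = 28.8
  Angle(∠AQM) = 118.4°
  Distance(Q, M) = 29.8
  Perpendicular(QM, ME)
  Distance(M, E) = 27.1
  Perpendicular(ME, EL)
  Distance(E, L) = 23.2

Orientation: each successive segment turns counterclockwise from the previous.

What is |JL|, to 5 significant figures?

5.5741

J is at the origin; JA runs at 78.5° with length 16.4, so A = (3.2696, 16.071). ∠JAQ = 54.3° gives AQ at -155.80° from the x-axis; with |AQ| = 28.8, Q = (-22.999, 4.2650). ∠AQM = 118.4° gives QM at -94.200° from the x-axis; with |QM| = 29.8, M = (-25.182, -25.455). QM ⟂ ME, so ME runs at -4.2000°; with |ME| = 27.1, E = (1.8453, -27.440). ME is perpendicular to EL, so EL runs at 85.800°; with |EL| = 23.2, L = (3.5444, -4.3020). Then |JL| = |L − J| = 5.5741.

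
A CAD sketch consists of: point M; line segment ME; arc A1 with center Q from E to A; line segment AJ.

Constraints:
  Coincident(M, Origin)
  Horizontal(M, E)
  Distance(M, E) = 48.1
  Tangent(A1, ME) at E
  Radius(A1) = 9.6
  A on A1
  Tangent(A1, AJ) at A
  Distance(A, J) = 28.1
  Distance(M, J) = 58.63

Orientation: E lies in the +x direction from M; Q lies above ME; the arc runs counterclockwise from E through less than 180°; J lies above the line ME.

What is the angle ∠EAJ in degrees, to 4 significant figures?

121.4°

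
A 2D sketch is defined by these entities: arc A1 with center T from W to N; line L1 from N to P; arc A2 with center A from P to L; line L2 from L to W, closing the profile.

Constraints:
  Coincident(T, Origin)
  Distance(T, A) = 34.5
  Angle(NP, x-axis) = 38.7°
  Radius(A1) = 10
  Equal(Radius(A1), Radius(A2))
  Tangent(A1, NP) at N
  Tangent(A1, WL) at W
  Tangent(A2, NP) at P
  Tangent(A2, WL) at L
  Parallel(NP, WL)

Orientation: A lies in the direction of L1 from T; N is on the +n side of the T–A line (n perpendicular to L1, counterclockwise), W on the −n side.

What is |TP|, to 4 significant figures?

35.92

Tangency of A1 to both parallel lines with radius 10.0 puts N and W at T ± 10.0·n: N = (-6.252, 7.804), W = (6.252, -7.804). Equal radii place P and L the same way about A: P = A + 10.0·n = (20.67, 29.38), L = A − 10.0·n = (33.18, 13.77). Then |TP| = |P − T| = 35.92.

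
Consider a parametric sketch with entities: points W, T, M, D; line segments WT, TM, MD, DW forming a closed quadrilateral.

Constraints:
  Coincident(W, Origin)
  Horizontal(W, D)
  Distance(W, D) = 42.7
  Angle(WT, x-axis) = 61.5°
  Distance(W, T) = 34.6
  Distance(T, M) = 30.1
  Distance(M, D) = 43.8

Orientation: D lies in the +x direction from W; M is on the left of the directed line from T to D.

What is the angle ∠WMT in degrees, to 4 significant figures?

18.81°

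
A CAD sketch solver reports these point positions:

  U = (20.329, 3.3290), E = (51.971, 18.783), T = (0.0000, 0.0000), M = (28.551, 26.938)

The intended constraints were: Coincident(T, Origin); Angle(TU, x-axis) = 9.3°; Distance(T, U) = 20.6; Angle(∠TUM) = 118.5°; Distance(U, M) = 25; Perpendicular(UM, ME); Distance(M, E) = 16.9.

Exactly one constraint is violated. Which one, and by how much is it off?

Distance(M, E) = 16.9 — off by 7.90.

T = (0.00, 0.00) ✓; TU at 9.300° ✓; |TU| = 20.60 ✓; ∠TUM = 118.5° ✓; |UM| = 25.00 ✓; ∠(UM, ME) = 90.00° ✓; |ME| = 24.80 ✗.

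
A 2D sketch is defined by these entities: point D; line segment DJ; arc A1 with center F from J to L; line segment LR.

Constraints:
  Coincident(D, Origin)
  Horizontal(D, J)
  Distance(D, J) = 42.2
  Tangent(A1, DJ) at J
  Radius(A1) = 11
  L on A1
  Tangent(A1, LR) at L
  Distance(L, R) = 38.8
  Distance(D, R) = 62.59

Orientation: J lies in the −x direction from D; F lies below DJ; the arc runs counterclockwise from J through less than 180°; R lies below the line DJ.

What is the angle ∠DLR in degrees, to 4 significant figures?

82.43°

Checks: |FJ| = 11.00 ✓; |FL| = 11.00 ✓; ∠(FL, LR) = 90.00° ✓; |LR| = 38.80 ✓; |DR| = 62.59 ✓.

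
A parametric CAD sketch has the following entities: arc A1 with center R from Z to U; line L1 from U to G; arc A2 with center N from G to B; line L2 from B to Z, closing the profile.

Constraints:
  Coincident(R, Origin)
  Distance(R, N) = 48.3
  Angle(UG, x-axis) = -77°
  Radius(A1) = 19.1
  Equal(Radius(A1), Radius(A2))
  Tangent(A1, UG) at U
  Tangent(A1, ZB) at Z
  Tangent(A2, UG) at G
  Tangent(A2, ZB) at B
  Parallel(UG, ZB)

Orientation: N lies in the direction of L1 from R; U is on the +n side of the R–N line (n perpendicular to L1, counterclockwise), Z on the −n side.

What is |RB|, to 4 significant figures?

51.94

The slot axis is L1's direction at -77.0°, so u = (cos -77.0°, sin -77.0°) = (0.2250, -0.9744) and n = (−sin -77.0°, cos -77.0°) = (0.9744, 0.2250). R is at the origin and N lies 48.3 along u from R, so N = 48.3·u = (10.87, -47.06). Tangency of A1 to both parallel lines with radius 19.1 puts U and Z at R ± 19.1·n: U = (18.61, 4.297), Z = (-18.61, -4.297). Equal radii place G and B the same way about N: G = N + 19.1·n = (29.48, -42.77), B = N − 19.1·n = (-7.745, -51.36). Then |RB| = |B − R| = 51.94.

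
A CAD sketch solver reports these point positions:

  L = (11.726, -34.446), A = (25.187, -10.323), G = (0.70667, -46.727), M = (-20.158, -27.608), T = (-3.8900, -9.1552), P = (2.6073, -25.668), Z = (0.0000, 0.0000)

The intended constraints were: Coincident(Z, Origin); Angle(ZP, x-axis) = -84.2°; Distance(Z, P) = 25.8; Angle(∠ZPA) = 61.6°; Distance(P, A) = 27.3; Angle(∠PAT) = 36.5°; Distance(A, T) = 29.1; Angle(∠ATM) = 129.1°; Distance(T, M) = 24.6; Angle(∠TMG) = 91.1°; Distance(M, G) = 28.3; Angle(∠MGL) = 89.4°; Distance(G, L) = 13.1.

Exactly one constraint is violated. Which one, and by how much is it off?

Distance(G, L) = 13.1 — off by 3.40.

Z = (0.00, 0.00) ✓; ZP at -84.20° ✓; |ZP| = 25.80 ✓; ∠ZPA = 61.60° ✓; |PA| = 27.30 ✓; ∠PAT = 36.50° ✓; |AT| = 29.10 ✓; ∠ATM = 129.1° ✓; |TM| = 24.60 ✓; ∠TMG = 91.10° ✓; |MG| = 28.30 ✓; ∠MGL = 89.40° ✓; |GL| = 16.50 ✗.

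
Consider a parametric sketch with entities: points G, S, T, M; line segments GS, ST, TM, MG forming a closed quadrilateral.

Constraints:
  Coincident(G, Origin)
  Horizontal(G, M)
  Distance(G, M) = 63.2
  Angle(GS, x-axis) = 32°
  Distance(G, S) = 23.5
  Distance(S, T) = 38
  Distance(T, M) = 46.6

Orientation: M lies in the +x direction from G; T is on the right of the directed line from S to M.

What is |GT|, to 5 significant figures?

34.941

Checks: |ST| = 38.00 ✓; |TM| = 46.60 ✓.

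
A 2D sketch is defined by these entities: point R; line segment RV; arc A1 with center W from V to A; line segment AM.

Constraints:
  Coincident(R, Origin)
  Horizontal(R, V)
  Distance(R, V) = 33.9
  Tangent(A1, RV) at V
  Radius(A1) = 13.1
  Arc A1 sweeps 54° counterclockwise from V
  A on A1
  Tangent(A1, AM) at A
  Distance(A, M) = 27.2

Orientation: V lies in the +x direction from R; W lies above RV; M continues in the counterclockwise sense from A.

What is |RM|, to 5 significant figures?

66.405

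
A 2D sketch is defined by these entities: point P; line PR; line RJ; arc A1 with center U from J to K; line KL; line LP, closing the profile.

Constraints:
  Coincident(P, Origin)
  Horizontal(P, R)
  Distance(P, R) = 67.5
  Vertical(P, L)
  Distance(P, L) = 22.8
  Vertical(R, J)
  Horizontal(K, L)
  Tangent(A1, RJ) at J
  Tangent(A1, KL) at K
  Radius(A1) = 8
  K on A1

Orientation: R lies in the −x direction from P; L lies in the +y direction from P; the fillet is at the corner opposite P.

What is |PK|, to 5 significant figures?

63.719

P is at the origin; PR is horizontal with |PR| = 67.5 and R on the −x side, so R = (-67.500, 0.0000). P and L share the same x with |PL| = 22.8 and L on the +y side, so L = (0.0000, 22.800). The virtual corner opposite P is at (-67.500, 22.800). A1 meets RJ tangentially, so UJ is at right angles to RJ and A1 meets KL tangentially, so UK is at right angles to KL, with radius 8.0, so the center U sits 8.0 in from both sides at U = (-59.500, 14.800). That places the tangent points at J = (-67.500, 14.800) on RJ and K = (-59.500, 22.800) on KL. Then |PK| = |K − P| = 63.719.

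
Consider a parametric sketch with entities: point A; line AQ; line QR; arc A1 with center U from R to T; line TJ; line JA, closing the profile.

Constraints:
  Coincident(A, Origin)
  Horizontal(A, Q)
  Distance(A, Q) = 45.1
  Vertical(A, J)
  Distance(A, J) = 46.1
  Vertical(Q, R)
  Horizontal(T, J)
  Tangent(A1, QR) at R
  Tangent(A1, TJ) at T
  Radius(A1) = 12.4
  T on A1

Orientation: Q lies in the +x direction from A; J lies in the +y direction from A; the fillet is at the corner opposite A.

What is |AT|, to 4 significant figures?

56.52

A is at the origin; A and Q share the same y with |AQ| = 45.1 and Q on the +x side, so Q = (45.10, 0.000). AJ is vertical with |AJ| = 46.1 and J on the +y side, so J = (0.000, 46.10). The virtual corner opposite A is at (45.10, 46.10). Since A1 is tangent to QR there, UR ⟂ QR and A1 meets TJ tangentially, so UT is at right angles to TJ, with radius 12.4, so the center U sits 12.4 in from both sides at U = (32.70, 33.70). That places the tangent points at R = (45.10, 33.70) on QR and T = (32.70, 46.10) on TJ. Then |AT| = |T − A| = 56.52.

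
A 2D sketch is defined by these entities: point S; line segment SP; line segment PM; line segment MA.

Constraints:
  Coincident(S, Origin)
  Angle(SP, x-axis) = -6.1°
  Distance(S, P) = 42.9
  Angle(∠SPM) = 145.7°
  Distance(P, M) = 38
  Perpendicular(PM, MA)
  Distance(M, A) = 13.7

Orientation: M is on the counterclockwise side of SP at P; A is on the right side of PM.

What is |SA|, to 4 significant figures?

82.63

S is at the origin; SP runs at -6.1° with length 42.9, so P = 42.9·(cos -6.1°, sin -6.1°) = (42.66, -4.559). ∠SPM = 145.7°, so PM runs at -6.1° + (180° − 145.7°) = 28.20° from the x-axis; with |PM| = 38.0, M = P + 38.0·(cos 28.20°, sin 28.20°) = (76.15, 13.40). PM is perpendicular to MA; with |MA| = 13.7 on the right of PM, A = M + 13.7·(0.4726, -0.8813) = (82.62, 1.324). Then |SA| = |A − S| = 82.63.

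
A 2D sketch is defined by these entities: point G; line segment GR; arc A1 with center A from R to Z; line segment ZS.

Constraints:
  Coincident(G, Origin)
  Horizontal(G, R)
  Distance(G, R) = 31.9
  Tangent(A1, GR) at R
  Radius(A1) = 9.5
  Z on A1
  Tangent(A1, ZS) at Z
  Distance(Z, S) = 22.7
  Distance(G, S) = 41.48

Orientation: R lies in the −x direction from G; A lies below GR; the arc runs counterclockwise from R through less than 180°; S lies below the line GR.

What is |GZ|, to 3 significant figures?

42.2

Checks: |AZ| = 9.500 ✓; ∠(AZ, ZS) = 90.00° ✓; |ZS| = 22.70 ✓; |GS| = 41.48 ✓.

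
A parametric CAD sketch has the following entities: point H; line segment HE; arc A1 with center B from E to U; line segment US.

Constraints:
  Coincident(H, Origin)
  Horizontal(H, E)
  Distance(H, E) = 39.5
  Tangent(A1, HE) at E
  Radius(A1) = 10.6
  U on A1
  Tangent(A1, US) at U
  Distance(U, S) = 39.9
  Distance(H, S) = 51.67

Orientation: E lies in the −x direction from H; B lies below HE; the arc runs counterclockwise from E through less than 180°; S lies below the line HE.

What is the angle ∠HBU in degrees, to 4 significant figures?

153.0°

Checks: |BU| = 10.60 ✓; ∠(BU, US) = 90.00° ✓; |US| = 39.90 ✓; |HS| = 51.67 ✓.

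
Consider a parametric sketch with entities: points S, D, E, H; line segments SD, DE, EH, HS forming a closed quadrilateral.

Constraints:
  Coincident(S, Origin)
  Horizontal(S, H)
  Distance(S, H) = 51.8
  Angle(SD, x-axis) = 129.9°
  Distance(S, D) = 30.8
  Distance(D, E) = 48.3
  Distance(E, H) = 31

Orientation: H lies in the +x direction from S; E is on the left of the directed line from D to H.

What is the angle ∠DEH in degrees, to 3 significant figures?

143°

Checks: |DE| = 48.30 ✓; |EH| = 31.00 ✓.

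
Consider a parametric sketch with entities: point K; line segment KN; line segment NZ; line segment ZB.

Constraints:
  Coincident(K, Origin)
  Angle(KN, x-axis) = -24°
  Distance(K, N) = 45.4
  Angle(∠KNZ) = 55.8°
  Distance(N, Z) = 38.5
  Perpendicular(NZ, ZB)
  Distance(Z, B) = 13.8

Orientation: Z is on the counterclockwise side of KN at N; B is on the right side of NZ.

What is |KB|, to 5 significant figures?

52.965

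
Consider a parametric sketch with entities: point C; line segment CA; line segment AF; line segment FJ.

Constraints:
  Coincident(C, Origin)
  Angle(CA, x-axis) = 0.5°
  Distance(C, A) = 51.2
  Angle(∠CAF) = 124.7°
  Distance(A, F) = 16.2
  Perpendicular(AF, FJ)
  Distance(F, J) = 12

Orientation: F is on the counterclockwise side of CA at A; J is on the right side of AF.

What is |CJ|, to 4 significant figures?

70.59

C is at the origin; CA runs at 0.5° with length 51.2, so A = 51.2·(cos 0.5°, sin 0.5°) = (51.20, 0.4468). ∠CAF = 124.7°, so AF runs at 0.5° + (180° − 124.7°) = 55.80° from the x-axis; with |AF| = 16.2, F = A + 16.2·(cos 55.80°, sin 55.80°) = (60.30, 13.85). The perpendicularity gives FJ at right angles to AF; with |FJ| = 12.0 on the right of AF, J = F + 12.0·(0.8271, -0.5621) = (70.23, 7.101). Then |CJ| = |J − C| = 70.59.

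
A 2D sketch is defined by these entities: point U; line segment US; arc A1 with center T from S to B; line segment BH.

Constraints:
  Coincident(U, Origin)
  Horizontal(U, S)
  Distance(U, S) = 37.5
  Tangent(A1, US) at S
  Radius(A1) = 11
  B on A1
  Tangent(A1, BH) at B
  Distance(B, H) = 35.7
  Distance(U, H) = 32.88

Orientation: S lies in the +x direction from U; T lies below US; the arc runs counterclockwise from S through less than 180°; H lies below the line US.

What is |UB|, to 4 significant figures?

29.17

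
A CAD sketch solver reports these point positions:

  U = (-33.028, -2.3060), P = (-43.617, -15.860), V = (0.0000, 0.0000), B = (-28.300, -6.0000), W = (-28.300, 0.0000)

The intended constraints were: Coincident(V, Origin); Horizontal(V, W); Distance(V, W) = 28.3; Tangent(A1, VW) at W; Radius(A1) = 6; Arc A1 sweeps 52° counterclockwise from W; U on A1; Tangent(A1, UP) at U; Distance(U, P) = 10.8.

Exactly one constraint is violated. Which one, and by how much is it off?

Distance(U, P) = 10.8 — off by 6.40.

V = (0.00, 0.00) ✓; V.y = 0.00, W.y = 0.00 ✓; |VW| = 28.30 ✓; ∠(BW, WV) = 90.00° ✓; |BW| = 6.000 ✓; bearing(B→U) − bearing(B→W) = 52.00° ✓; |BU| = 6.000 ✓; ∠(BU, UP) = 90.00° ✓; |UP| = 17.20 ✗.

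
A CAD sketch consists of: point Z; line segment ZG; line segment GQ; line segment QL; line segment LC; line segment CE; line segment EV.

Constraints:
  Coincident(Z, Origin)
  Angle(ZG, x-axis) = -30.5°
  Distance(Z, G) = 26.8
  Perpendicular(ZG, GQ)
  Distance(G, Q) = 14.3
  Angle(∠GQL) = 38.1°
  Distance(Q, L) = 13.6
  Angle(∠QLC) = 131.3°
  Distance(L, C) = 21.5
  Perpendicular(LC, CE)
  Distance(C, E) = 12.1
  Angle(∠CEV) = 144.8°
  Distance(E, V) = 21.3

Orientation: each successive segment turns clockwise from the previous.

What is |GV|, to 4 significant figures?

22.31

Z is at the origin; ZG runs at -30.5° with length 26.8, so G = (23.09, -13.60). ZG ⟂ GQ, so GQ runs at -120.5°; with |GQ| = 14.3, Q = (15.83, -25.92). ∠GQL = 38.1° gives QL at 97.60° from the x-axis; with |QL| = 13.6, L = (14.04, -12.44). ∠QLC = 131.3° gives LC at 48.90° from the x-axis; with |LC| = 21.5, C = (28.17, 3.759). The perpendicularity gives CE at right angles to LC, so CE runs at -41.10°; with |CE| = 12.1, E = (37.29, -4.195). ∠CEV = 144.8° gives EV at -76.30° from the x-axis; with |EV| = 21.3, V = (42.33, -24.89). Then |GV| = |V − G| = 22.31.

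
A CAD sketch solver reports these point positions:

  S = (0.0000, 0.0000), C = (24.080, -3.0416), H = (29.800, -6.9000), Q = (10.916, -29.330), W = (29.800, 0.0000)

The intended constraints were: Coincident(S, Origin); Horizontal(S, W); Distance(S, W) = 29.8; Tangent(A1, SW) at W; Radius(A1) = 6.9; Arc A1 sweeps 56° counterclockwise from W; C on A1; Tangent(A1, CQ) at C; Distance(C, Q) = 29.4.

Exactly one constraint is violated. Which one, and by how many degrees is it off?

Tangent(A1, CQ) at C — off by 7.40°.

S = (0.00, 0.00) ✓; S.y = 0.00, W.y = 0.00 ✓; |SW| = 29.80 ✓; ∠(HW, WS) = 90.00° ✓; |HW| = 6.900 ✓; bearing(H→C) − bearing(H→W) = 56.00° ✓; |HC| = 6.900 ✓; ∠(HC, CQ) = 82.60° ✗; |CQ| = 29.40 ✓.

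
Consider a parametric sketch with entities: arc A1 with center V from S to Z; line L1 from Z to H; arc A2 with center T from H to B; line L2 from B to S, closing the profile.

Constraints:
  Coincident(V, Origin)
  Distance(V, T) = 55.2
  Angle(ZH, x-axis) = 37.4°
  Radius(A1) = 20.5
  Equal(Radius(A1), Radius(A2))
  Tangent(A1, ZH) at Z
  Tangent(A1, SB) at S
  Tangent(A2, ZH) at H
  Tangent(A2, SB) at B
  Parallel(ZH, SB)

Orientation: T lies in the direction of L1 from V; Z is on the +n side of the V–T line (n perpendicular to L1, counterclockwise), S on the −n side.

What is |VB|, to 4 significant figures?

58.88

Tangency of A1 to both parallel lines with radius 20.5 puts Z and S at V ± 20.5·n: Z = (-12.45, 16.29), S = (12.45, -16.29). Equal radii place H and B the same way about T: H = T + 20.5·n = (31.40, 49.81), B = T − 20.5·n = (56.30, 17.24). Then |VB| = |B − V| = 58.88.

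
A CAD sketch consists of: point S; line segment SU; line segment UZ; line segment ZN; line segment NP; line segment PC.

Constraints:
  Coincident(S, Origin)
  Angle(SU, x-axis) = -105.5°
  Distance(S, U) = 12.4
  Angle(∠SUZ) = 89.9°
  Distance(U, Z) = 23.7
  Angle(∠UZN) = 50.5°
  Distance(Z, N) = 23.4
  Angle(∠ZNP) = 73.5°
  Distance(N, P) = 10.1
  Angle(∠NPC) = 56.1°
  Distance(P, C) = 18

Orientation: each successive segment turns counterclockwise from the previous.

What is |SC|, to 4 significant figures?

21.32

S is at the origin; SU runs at -105.5° with length 12.4, so U = (-3.314, -11.95). ∠SUZ = 89.9° gives UZ at -15.40° from the x-axis; with |UZ| = 23.7, Z = (19.54, -18.24). ∠UZN = 50.5° gives ZN at 114.1° from the x-axis; with |ZN| = 23.4, N = (9.980, 3.118). ∠ZNP = 73.5° gives NP at -139.4° from the x-axis; with |NP| = 10.1, P = (2.312, -3.455). ∠NPC = 56.1° gives PC at -15.50° from the x-axis; with |PC| = 18.0, C = (19.66, -8.265). Then |SC| = |C − S| = 21.32.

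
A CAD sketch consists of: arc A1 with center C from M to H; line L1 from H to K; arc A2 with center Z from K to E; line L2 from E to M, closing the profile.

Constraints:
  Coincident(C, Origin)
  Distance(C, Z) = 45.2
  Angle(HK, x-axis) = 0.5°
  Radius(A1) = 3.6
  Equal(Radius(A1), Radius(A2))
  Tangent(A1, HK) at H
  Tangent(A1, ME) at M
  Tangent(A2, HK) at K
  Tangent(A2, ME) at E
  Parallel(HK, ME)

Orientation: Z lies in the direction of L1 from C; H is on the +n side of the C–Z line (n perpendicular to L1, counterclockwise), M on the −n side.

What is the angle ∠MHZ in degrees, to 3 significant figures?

85.4°

C is at the origin and Z lies 45.2 along u from C, so Z = 45.2·u = (45.2, 0.394). Tangency of A1 to both parallel lines with radius 3.6 puts H and M at C ± 3.6·n: H = (-0.0314, 3.60), M = (0.0314, -3.60). Then cos ∠MHZ = HM·HZ / (|HM||HZ|), giving 85.4°.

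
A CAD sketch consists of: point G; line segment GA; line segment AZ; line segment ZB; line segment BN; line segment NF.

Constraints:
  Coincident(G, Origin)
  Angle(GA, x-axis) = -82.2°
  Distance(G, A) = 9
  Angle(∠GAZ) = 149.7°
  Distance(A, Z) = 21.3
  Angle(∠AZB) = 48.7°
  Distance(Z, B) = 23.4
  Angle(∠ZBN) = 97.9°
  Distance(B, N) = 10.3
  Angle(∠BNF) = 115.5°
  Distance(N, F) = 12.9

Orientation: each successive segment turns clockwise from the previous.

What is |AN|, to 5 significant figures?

12.221

G is at the origin; GA runs at -82.2° with length 9.0, so A = (1.2214, -8.9167). ∠GAZ = 149.7° gives AZ at -112.50° from the x-axis; with |AZ| = 21.3, Z = (-6.9297, -28.595). ∠AZB = 48.7° gives ZB at 116.20° from the x-axis; with |ZB| = 23.4, B = (-17.261, -7.5995). ∠ZBN = 97.9° gives BN at 34.100° from the x-axis; with |BN| = 10.3, N = (-8.7319, -1.8249). Then |AN| = |N − A| = 12.221.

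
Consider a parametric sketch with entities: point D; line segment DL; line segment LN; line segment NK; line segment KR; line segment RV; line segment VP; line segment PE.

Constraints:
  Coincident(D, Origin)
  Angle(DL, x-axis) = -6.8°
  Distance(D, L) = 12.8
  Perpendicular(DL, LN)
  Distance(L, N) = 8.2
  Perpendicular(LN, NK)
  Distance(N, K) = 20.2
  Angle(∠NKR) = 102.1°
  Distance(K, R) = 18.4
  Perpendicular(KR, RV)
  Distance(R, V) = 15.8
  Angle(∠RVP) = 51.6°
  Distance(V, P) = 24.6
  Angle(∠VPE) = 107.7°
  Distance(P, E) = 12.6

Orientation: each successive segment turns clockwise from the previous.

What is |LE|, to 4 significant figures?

32.74

D is at the origin; DL runs at -6.8° with length 12.8, so L = (12.71, -1.516). DL is perpendicular to LN, so LN runs at -96.80°; with |LN| = 8.2, N = (11.74, -9.658). LN is perpendicular to NK, so NK runs at 173.2°; with |NK| = 20.2, K = (-8.319, -7.266). ∠NKR = 102.1° gives KR at 95.30° from the x-axis; with |KR| = 18.4, R = (-10.02, 11.06). KR is perpendicular to RV, so RV runs at 5.300°; with |RV| = 15.8, V = (5.714, 12.51). ∠RVP = 51.6° gives VP at -123.1° from the x-axis; with |VP| = 24.6, P = (-7.720, -8.093). ∠VPE = 107.7° gives PE at 164.6° from the x-axis; with |PE| = 12.6, E = (-19.87, -4.747). Then |LE| = |E − L| = 32.74.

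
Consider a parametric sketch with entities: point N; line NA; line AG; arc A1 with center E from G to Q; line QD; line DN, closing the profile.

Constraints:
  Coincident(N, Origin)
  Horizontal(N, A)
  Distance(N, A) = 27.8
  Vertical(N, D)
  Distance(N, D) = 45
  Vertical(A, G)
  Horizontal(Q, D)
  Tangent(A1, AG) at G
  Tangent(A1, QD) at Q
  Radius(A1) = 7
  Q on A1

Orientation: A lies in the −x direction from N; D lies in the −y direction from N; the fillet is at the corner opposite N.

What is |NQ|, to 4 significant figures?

49.57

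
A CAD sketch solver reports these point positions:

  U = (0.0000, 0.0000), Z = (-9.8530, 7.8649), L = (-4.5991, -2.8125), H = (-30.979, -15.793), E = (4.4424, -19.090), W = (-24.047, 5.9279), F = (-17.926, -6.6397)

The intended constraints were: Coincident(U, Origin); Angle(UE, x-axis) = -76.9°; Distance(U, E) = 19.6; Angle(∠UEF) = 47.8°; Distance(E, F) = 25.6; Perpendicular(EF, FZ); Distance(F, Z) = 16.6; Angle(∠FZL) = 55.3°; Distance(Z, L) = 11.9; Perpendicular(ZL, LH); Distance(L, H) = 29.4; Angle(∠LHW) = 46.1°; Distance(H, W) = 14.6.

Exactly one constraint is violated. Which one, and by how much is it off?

Distance(H, W) = 14.6 — off by 8.20.

U = (0.00, 0.00) ✓; UE at -76.90° ✓; |UE| = 19.60 ✓; ∠UEF = 47.80° ✓; |EF| = 25.60 ✓; ∠(EF, FZ) = 90.00° ✓; |FZ| = 16.60 ✓; ∠FZL = 55.30° ✓; |ZL| = 11.90 ✓; ∠(ZL, LH) = 90.00° ✓; |LH| = 29.40 ✓; ∠LHW = 46.10° ✓; |HW| = 22.80 ✗.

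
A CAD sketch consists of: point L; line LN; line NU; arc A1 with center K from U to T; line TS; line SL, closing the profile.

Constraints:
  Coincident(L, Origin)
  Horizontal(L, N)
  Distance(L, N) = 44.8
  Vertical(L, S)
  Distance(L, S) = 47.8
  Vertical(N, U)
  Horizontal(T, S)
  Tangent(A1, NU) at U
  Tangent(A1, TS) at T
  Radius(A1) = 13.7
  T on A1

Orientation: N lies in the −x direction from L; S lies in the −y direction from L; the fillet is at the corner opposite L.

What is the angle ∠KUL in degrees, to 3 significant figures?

37.3°

L is at the origin; LN is horizontal with |LN| = 44.8 and N on the −x side, so N = (-44.8, 0.00). LS is vertical with |LS| = 47.8 and S on the −y side, so S = (0.00, -47.8). The virtual corner opposite L is at (-44.8, -47.8). Tangency of A1 to NU means the radius KU is perpendicular to NU and tangency of A1 to TS means the radius KT is perpendicular to TS, with radius 13.7, so the center K sits 13.7 in from both sides at K = (-31.1, -34.1). That places the tangent points at U = (-44.8, -34.1) on NU and T = (-31.1, -47.8) on TS. Then cos ∠KUL = UK·UL / (|UK||UL|), giving 37.3°.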